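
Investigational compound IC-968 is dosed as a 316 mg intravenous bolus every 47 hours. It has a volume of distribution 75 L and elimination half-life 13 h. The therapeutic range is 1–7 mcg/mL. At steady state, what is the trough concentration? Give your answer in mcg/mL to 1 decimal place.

k = ln2/t½ = ln2/13 ≈ 0.053319 h⁻¹; fraction remaining f = e^(−kτ) = e^(−0.053319×47) ≈ 0.0816.
Accumulation ratio R = 1/(1 − f) ≈ 1/0.9184 ≈ 1.0889.
Single-dose peak C₀ = D/Vd = 316/75 ≈ 4.213 mcg/mL.
Cmax,ss = C₀/(1 − f) ≈ 4.213/0.9184 ≈ 4.587 mcg/mL.
One interval later, Cmin,ss = Cmax,ss·e^(−kτ) ≈ 4.587 × 0.0816 ≈ 0.374 mcg/mL.
Trough 0.4 mcg/mL vs MEC 1 mcg/mL: subtherapeutic.

0.4 mcg/mL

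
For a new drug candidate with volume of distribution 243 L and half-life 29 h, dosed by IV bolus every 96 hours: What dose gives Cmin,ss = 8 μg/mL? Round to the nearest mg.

τ/t½ = 96/29 ≈ 3.3103, so f = (1/2)^(96/29) ≈ 0.100806.
Cmin,ss = (D/Vd)·f/(1−f), so D = Cmin,ss·Vd·(1−f)/f.
D = 8 × 243 × (1−f)/f ≈ 8 × 243 × 8.92004 ≈ 17340.56 mg.

17341 mg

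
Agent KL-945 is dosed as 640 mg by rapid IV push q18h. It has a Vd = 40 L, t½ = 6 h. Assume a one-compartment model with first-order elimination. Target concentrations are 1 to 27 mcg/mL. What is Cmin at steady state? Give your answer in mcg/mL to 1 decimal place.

2.3 mcg/mL

The dosing interval is 3 half-lives, so f = 2^(−3) = 0.125.
At steady state, R = 1/(1 − 0.125) = 8/7.
Single-dose peak C₀ = D/Vd = 640/40 = 16 mcg/mL.
Steady-state peak Cmax,ss = C₀·R = 16 × 8/7 ≈ 18.286 mcg/mL.
Steady-state trough Cmin,ss = Cmax,ss·f ≈ 18.286 × 0.125 ≈ 2.286 mcg/mL.
Trough 2.3 mcg/mL vs MEC 1 mcg/mL: adequate.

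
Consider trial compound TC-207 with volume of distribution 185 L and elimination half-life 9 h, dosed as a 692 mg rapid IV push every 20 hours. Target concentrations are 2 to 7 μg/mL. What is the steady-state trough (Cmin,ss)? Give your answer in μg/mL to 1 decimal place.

Over one 20-h interval, 20/9 ≈ 2.2222 half-lives elapse, leaving f ≈ 0.2143 of each dose.
Single-dose peak C₀ = D/Vd = 692/185 ≈ 3.741 μg/mL.
Steady-state trough Cmin,ss = C₀·f/(1−f) ≈ 3.741 × 0.2143/0.7857 ≈ 1.020 μg/mL.
Trough 1.0 μg/mL vs MEC 2 μg/mL: subtherapeutic.

1.0 μg/mL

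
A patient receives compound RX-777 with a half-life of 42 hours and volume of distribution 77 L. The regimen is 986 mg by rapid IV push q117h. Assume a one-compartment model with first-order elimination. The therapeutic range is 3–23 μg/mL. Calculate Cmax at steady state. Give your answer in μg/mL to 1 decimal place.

15.0 μg/mL

k = ln2/t½ = ln2/42 ≈ 0.016504 h⁻¹; fraction remaining f = e^(−kτ) = e^(−0.016504×117) ≈ 0.1450.
Accumulation ratio R = 1/(1 − f) ≈ 1/0.8550 ≈ 1.1696.
Single-dose peak C₀ = D/Vd = 986/77 ≈ 12.805 μg/mL.
Steady-state peak Cmax,ss = C₀·R ≈ 12.805 × 1.1696 ≈ 14.977 μg/mL.
Peak 15.0 μg/mL vs MTC 23 μg/mL: below toxic threshold.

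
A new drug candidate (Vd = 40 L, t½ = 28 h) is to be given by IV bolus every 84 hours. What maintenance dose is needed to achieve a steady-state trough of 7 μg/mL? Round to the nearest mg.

τ/t½ = 84/28 ≈ 3, so f = (1/2)^(84/28) ≈ 0.125000.
Cmin,ss = (D/Vd)·f/(1−f), so D = Cmin,ss·Vd·(1−f)/f.
D = 7 × 40 × (1−f)/f ≈ 7 × 40 × 7.00000 ≈ 1960.00 mg.

1960 mg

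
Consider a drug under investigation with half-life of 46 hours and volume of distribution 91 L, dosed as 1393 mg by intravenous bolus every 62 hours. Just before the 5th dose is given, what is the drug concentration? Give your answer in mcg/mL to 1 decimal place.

9.7 mcg/mL

f = (1/2)^(τ/t½) = (1/2)^(62/46) ≈ 0.3929.
C₀ = D/Vd = 1393/91 ≈ 15.308 mcg/mL.
Before the 5th dose, 4 doses have been given. Superposition: Cmin = C₀·(f + f² + … + f^4).
≈ 15.308 × (0.3929 + 0.1544 + 0.0607 + 0.0238) ≈ 15.308 × 0.6318 ≈ 9.672 mcg/mL.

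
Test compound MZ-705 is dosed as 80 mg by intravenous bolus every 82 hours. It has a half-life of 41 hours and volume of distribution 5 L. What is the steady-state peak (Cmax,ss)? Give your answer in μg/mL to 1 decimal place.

The dosing interval is 2 half-lives, so f = 2^(−2) = 0.25.
At steady state, R = 1/(1 − 0.25) = 4/3.
Single-dose peak C₀ = D/Vd = 80/5 = 16 μg/mL.
Steady-state peak Cmax,ss = C₀·R = 16 × 4/3 ≈ 21.333 μg/mL.

21.3 μg/mL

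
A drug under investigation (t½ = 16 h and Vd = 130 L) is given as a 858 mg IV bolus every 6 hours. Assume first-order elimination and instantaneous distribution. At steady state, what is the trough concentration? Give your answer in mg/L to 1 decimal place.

τ/t½ = 6/16 ≈ 0.375, so fraction remaining f = (1/2)^(6/16) ≈ 0.7711.
At steady state, accumulation factor R = 1/(1 − e^(−kτ)) ≈ 4.3687.
Each bolus raises the concentration by D/Vd = 858/130 ≈ 6.600 mg/L.
Cmax,ss = C₀/(1 − f) ≈ 6.600/0.2289 ≈ 28.834 mg/L.
Steady-state trough Cmin,ss = Cmax,ss·f ≈ 28.834 × 0.7711 ≈ 22.234 mg/L.

22.2 mg/L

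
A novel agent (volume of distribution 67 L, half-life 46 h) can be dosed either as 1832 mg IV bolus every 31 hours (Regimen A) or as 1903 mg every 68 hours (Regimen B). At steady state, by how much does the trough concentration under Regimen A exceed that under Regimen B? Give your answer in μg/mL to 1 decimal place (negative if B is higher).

Regimen A: f = (1/2)^(31/46) ≈ 0.6268; Cmin,ss = (1832/67)·f/(1−f) ≈ 45.924 μg/mL.
Regimen B: f = (1/2)^(68/46) ≈ 0.3589; Cmin,ss = (1903/67)·f/(1−f) ≈ 15.901 μg/mL.
Difference ≈ 45.924 − 15.901 ≈ 30.023 μg/mL.

30.0 μg/mL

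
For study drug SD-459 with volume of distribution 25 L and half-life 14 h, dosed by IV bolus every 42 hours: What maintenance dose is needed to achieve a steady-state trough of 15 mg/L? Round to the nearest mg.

2625 mg

τ/t½ = 42/14 ≈ 3, so f = (1/2)^(42/14) ≈ 0.125000.
Cmin,ss = (D/Vd)·f/(1−f), so D = Cmin,ss·Vd·(1−f)/f.
D = 15 × 25 × (1−f)/f ≈ 15 × 25 × 7.00000 ≈ 2625.00 mg.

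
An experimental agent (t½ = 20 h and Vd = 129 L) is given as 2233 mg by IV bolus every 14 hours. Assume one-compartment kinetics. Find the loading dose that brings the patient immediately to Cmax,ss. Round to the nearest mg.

5809 mg

f = (1/2)^(14/20) ≈ 0.615572; accumulation ratio R = 1/(1−f) ≈ 2.60127.
Loading dose to hit Cmax,ss on first dose: D_load = D_maint·R ≈ 2233 × 2.60127 ≈ 5808.64 mg.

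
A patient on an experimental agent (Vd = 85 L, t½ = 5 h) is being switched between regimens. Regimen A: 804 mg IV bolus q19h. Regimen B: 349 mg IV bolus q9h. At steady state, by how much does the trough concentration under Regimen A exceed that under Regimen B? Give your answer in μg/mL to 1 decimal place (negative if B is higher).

Regimen A: f = (1/2)^(19/5) ≈ 0.0718; Cmin,ss = (804/85)·f/(1−f) ≈ 0.732 μg/mL.
Regimen B: f = (1/2)^(9/5) ≈ 0.2872; Cmin,ss = (349/85)·f/(1−f) ≈ 1.654 μg/mL.
Difference ≈ 0.732 − 1.654 ≈ -0.922 μg/mL.

-0.9 μg/mL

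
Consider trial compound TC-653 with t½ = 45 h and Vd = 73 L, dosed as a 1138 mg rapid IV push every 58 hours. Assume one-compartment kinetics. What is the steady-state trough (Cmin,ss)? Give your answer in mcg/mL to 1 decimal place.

Over one 58-h interval, 58/45 ≈ 1.2889 half-lives elapse, leaving f ≈ 0.4093 of each dose.
Single-dose peak C₀ = D/Vd = 1138/73 ≈ 15.589 mcg/mL.
Steady-state trough Cmin,ss = C₀·f/(1−f) ≈ 15.589 × 0.4093/0.5907 ≈ 10.802 mcg/mL.

10.8 mcg/mL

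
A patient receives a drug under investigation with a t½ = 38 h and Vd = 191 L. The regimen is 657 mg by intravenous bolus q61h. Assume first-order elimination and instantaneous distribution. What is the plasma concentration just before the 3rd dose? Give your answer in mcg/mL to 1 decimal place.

1.5 mcg/mL

f = (1/2)^(τ/t½) = (1/2)^(61/38) ≈ 0.3287.
C₀ = D/Vd = 657/191 ≈ 3.440 mcg/mL.
Before the 3rd dose, 2 doses have been given. Superposition: Cmin = C₀·(f + f²).
≈ 3.440 × (0.3287 + 0.1080) ≈ 3.440 × 0.4367 ≈ 1.502 mcg/mL.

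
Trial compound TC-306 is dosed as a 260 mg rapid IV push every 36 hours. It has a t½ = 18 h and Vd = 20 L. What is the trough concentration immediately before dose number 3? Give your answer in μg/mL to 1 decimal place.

4.1 μg/mL

f = (1/2)^(τ/t½) = (1/2)^(36/18) ≈ 0.2500.
C₀ = D/Vd = 260/20 ≈ 13.000 μg/mL.
Before the 3rd dose, 2 doses have been given. Superposition: Cmin = C₀·(f + f²).
≈ 13.000 × (0.2500 + 0.0625) ≈ 13.000 × 0.3125 ≈ 4.062 μg/mL.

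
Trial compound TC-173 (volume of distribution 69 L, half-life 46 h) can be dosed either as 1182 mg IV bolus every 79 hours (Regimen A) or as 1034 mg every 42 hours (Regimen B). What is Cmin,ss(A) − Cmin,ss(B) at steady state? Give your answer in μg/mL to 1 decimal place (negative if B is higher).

-9.5 μg/mL

Regimen A: f = (1/2)^(79/46) ≈ 0.3041; Cmin,ss = (1182/69)·f/(1−f) ≈ 7.486 μg/mL.
Regimen B: f = (1/2)^(42/46) ≈ 0.5311; Cmin,ss = (1034/69)·f/(1−f) ≈ 16.973 μg/mL.
Difference ≈ 7.486 − 16.973 ≈ -9.487 μg/mL.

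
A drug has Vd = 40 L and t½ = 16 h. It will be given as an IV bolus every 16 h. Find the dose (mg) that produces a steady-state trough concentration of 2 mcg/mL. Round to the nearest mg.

τ/t½ = 16/16 ≈ 1, so f = (1/2)^(16/16) ≈ 0.500000.
Cmin,ss = (D/Vd)·f/(1−f), so D = Cmin,ss·Vd·(1−f)/f.
D = 2 × 40 × (1−f)/f ≈ 2 × 40 × 1.00000 ≈ 80.00 mg.

80 mg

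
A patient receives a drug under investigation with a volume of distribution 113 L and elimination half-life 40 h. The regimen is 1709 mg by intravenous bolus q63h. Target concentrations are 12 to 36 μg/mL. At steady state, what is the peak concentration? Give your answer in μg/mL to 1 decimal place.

22.8 μg/mL

k = ln2/t½ = ln2/40 ≈ 0.017329 h⁻¹; fraction remaining f = e^(−kτ) = e^(−0.017329×63) ≈ 0.3356.
At steady state, accumulation factor R = 1/(1 − e^(−kτ)) ≈ 1.5051.
Single-dose peak C₀ = D/Vd = 1709/113 ≈ 15.124 μg/mL.
Steady-state peak Cmax,ss = C₀·R ≈ 15.124 × 1.5051 ≈ 22.763 μg/mL.
Peak 22.8 μg/mL vs MTC 36 μg/mL: below toxic threshold.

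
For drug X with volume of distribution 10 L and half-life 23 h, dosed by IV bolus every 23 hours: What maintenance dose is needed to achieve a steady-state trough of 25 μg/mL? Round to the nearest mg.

250 mg

τ/t½ = 23/23 ≈ 1, so f = (1/2)^(23/23) ≈ 0.500000.
Cmin,ss = (D/Vd)·f/(1−f), so D = Cmin,ss·Vd·(1−f)/f.
D = 25 × 10 × (1−f)/f ≈ 25 × 10 × 1.00000 ≈ 250.00 mg.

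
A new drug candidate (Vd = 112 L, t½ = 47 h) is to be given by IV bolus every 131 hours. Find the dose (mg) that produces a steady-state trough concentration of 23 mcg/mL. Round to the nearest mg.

15206 mg

τ/t½ = 131/47 ≈ 2.7872, so f = (1/2)^(131/47) ≈ 0.144863.
Cmin,ss = (D/Vd)·f/(1−f), so D = Cmin,ss·Vd·(1−f)/f.
D = 23 × 112 × (1−f)/f ≈ 23 × 112 × 5.90307 ≈ 15206.31 mg.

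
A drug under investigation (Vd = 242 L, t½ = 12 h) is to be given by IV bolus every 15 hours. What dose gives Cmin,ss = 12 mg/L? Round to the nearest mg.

4003 mg

τ/t½ = 15/12 ≈ 1.25, so f = (1/2)^(15/12) ≈ 0.420448.
Cmin,ss = (D/Vd)·f/(1−f), so D = Cmin,ss·Vd·(1−f)/f.
D = 12 × 242 × (1−f)/f ≈ 12 × 242 × 1.37842 ≈ 4002.93 mg.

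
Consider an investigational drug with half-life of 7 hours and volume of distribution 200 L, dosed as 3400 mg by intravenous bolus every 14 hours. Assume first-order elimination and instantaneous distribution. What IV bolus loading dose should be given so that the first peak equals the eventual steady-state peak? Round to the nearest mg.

4533 mg

f = (1/2)^(14/7) ≈ 0.250000; accumulation ratio R = 1/(1−f) ≈ 1.33333.
Loading dose to hit Cmax,ss on first dose: D_load = D_maint·R ≈ 3400 × 1.33333 ≈ 4533.32 mg.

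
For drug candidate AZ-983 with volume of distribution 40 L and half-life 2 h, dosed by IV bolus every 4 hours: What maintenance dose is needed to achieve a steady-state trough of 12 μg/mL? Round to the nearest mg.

τ/t½ = 4/2 ≈ 2, so f = (1/2)^(4/2) ≈ 0.250000.
Cmin,ss = (D/Vd)·f/(1−f), so D = Cmin,ss·Vd·(1−f)/f.
D = 12 × 40 × (1−f)/f ≈ 12 × 40 × 3.00000 ≈ 1440.00 mg.

1440 mg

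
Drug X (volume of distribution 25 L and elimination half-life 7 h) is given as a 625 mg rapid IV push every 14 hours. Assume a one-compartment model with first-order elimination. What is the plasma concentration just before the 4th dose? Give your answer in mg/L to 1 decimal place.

8.2 mg/L

f = (1/2)^(τ/t½) = (1/2)^(14/7) ≈ 0.2500.
C₀ = D/Vd = 625/25 ≈ 25.000 mg/L.
Before the 4th dose, 3 doses have been given. Superposition: Cmin = C₀·(f + f² + … + f^3).
≈ 25.000 × (0.2500 + 0.0625 + 0.0156) ≈ 25.000 × 0.3281 ≈ 8.203 mg/L.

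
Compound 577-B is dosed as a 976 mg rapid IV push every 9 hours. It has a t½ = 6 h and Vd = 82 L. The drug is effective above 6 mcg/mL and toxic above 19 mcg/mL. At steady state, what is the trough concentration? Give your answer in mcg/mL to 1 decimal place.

k = ln2/t½ = ln2/6 ≈ 0.115525 h⁻¹; fraction remaining f = e^(−kτ) = e^(−0.115525×9) ≈ 0.3536.
At steady state, accumulation factor R = 1/(1 − e^(−kτ)) ≈ 1.5470.
Single-dose peak C₀ = D/Vd = 976/82 ≈ 11.902 mcg/mL.
Cmax,ss = C₀/(1 − f) ≈ 11.902/0.6464 ≈ 18.413 mcg/mL.
Steady-state trough Cmin,ss = Cmax,ss·f ≈ 18.413 × 0.3536 ≈ 6.511 mcg/mL.
Trough 6.5 mcg/mL vs MEC 6 mcg/mL: adequate.

6.5 mcg/mL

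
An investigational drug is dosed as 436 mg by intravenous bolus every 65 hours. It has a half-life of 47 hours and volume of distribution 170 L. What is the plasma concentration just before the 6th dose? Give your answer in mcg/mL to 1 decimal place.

f = (1/2)^(τ/t½) = (1/2)^(65/47) ≈ 0.3834.
C₀ = D/Vd = 436/170 ≈ 2.565 mcg/mL.
Before the 6th dose, 5 doses have been given. Superposition: Cmin = C₀·(f + f² + … + f^5).
≈ 2.565 × (0.3834 + 0.1470 + 0.0564 + 0.0216 + 0.0083) ≈ 2.565 × 0.6167 ≈ 1.582 mcg/mL.

1.6 mcg/mL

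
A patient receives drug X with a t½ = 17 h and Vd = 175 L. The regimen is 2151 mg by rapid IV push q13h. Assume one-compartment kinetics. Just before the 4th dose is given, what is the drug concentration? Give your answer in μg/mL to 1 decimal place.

14.0 μg/mL

f = (1/2)^(τ/t½) = (1/2)^(13/17) ≈ 0.5886.
C₀ = D/Vd = 2151/175 ≈ 12.291 μg/mL.
Before the 4th dose, 3 doses have been given. Superposition: Cmin = C₀·(f + f² + … + f^3).
≈ 12.291 × (0.5886 + 0.3464 + 0.2039) ≈ 12.291 × 1.1389 ≈ 13.998 μg/mL.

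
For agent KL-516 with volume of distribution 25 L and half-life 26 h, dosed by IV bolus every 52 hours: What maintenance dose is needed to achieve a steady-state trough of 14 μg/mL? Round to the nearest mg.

τ/t½ = 52/26 ≈ 2, so f = (1/2)^(52/26) ≈ 0.250000.
Cmin,ss = (D/Vd)·f/(1−f), so D = Cmin,ss·Vd·(1−f)/f.
D = 14 × 25 × (1−f)/f ≈ 14 × 25 × 3.00000 ≈ 1050.00 mg.

1050 mg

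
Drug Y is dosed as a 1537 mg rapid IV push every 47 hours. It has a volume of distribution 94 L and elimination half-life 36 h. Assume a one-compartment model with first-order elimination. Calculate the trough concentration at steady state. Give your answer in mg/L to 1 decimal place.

11.1 mg/L

τ/t½ = 47/36 ≈ 1.3056, so fraction remaining f = (1/2)^(47/36) ≈ 0.4046.
Single-dose peak C₀ = D/Vd = 1537/94 ≈ 16.351 mg/L.
Steady-state trough Cmin,ss = C₀·f/(1−f) ≈ 16.351 × 0.4046/0.5954 ≈ 11.111 mg/L.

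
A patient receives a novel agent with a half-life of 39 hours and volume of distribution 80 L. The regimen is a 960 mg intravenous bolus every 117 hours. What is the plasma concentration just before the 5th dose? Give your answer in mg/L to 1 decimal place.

f = (1/2)^(τ/t½) = (1/2)^(117/39) ≈ 0.1250.
C₀ = D/Vd = 960/80 ≈ 12.000 mg/L.
Before the 5th dose, 4 doses have been given. Superposition: Cmin = C₀·(f + f² + … + f^4).
≈ 12.000 × (0.1250 + 0.0156 + 0.0020 + 0.0002) ≈ 12.000 × 0.1428 ≈ 1.714 mg/L.

1.7 mg/L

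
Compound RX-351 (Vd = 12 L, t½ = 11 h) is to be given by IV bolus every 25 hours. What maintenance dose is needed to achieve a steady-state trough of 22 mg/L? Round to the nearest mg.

1012 mg

τ/t½ = 25/11 ≈ 2.2727, so f = (1/2)^(25/11) ≈ 0.206938.
Cmin,ss = (D/Vd)·f/(1−f), so D = Cmin,ss·Vd·(1−f)/f.
D = 22 × 12 × (1−f)/f ≈ 22 × 12 × 3.83237 ≈ 1011.75 mg.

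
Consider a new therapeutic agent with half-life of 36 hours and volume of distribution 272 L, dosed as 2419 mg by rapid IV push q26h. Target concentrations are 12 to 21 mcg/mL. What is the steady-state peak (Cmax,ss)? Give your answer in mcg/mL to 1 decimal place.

Over one 26-h interval, 26/36 ≈ 0.72222 half-lives elapse, leaving f ≈ 0.6062 of each dose.
Accumulation ratio R = 1/(1 − f) ≈ 1/0.3938 ≈ 2.5394.
Each bolus raises the concentration by D/Vd = 2419/272 ≈ 8.893 mcg/mL.
Cmax,ss = C₀/(1 − f) ≈ 8.893/0.3938 ≈ 22.583 mcg/mL.
Peak 22.6 mcg/mL vs MTC 21 mcg/mL: exceeds toxic threshold.

22.6 mcg/mL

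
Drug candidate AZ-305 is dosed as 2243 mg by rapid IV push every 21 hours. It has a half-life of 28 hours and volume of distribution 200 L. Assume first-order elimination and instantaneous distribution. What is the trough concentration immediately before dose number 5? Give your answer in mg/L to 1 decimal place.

f = (1/2)^(τ/t½) = (1/2)^(21/28) ≈ 0.5946.
C₀ = D/Vd = 2243/200 ≈ 11.215 mg/L.
Before the 5th dose, 4 doses have been given. Superposition: Cmin = C₀·(f + f² + … + f^4).
≈ 11.215 × (0.5946 + 0.3535 + 0.2102 + 0.1250) ≈ 11.215 × 1.2833 ≈ 14.392 mg/L.

14.4 mg/L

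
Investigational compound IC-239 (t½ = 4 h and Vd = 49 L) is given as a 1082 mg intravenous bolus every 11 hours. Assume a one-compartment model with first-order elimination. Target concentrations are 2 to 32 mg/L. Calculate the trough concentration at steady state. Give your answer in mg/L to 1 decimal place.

τ/t½ = 11/4 ≈ 2.75, so fraction remaining f = (1/2)^(11/4) ≈ 0.1487.
Accumulation ratio R = 1/(1 − f) ≈ 1/0.8513 ≈ 1.1747.
Single-dose peak C₀ = D/Vd = 1082/49 ≈ 22.082 mg/L.
Steady-state peak Cmax,ss = C₀·R ≈ 22.082 × 1.1747 ≈ 25.940 mg/L.
One interval later, Cmin,ss = Cmax,ss·e^(−kτ) ≈ 25.940 × 0.1487 ≈ 3.857 mg/L.
Trough 3.9 mg/L vs MEC 2 mg/L: adequate.

3.9 mg/L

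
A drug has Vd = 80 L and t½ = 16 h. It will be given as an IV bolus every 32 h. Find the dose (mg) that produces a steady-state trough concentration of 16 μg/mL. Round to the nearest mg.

3840 mg

τ/t½ = 32/16 ≈ 2, so f = (1/2)^(32/16) ≈ 0.250000.
Cmin,ss = (D/Vd)·f/(1−f), so D = Cmin,ss·Vd·(1−f)/f.
D = 16 × 80 × (1−f)/f ≈ 16 × 80 × 3.00000 ≈ 3840.00 mg.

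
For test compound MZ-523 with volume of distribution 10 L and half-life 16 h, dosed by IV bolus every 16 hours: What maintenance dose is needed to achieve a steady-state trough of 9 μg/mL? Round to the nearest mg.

90 mg

τ/t½ = 16/16 ≈ 1, so f = (1/2)^(16/16) ≈ 0.500000.
Cmin,ss = (D/Vd)·f/(1−f), so D = Cmin,ss·Vd·(1−f)/f.
D = 9 × 10 × (1−f)/f ≈ 9 × 10 × 1.00000 ≈ 90.00 mg.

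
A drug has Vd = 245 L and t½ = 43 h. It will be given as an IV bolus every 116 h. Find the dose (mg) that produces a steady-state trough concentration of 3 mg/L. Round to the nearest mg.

τ/t½ = 116/43 ≈ 2.6977, so f = (1/2)^(116/43) ≈ 0.154141.
Cmin,ss = (D/Vd)·f/(1−f), so D = Cmin,ss·Vd·(1−f)/f.
D = 3 × 245 × (1−f)/f ≈ 3 × 245 × 5.48757 ≈ 4033.36 mg.

4033 mg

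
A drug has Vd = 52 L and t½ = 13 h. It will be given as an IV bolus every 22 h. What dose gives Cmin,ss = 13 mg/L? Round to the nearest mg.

1509 mg

τ/t½ = 22/13 ≈ 1.6923, so f = (1/2)^(22/13) ≈ 0.309432.
Cmin,ss = (D/Vd)·f/(1−f), so D = Cmin,ss·Vd·(1−f)/f.
D = 13 × 52 × (1−f)/f ≈ 13 × 52 × 2.23173 ≈ 1508.65 mg.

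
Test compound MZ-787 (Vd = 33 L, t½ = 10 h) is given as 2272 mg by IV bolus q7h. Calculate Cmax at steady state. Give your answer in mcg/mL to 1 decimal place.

179.1 mcg/mL

Over one 7-h interval, 7/10 ≈ 0.7 half-lives elapse, leaving f ≈ 0.6156 of each dose.
At steady state, accumulation factor R = 1/(1 − e^(−kτ)) ≈ 2.6015.
Single-dose peak C₀ = D/Vd = 2272/33 ≈ 68.848 mcg/mL.
Cmax,ss = C₀/(1 − f) ≈ 68.848/0.3844 ≈ 179.105 mcg/mL.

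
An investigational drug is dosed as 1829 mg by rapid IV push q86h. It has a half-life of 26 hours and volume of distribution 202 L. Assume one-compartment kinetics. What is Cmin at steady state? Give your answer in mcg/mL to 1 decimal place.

k = ln2/t½ = ln2/26 ≈ 0.026660 h⁻¹; fraction remaining f = e^(−kτ) = e^(−0.026660×86) ≈ 0.1010.
Each bolus raises the concentration by D/Vd = 1829/202 ≈ 9.054 mcg/mL.
Steady-state trough Cmin,ss = C₀·f/(1−f) ≈ 9.054 × 0.1010/0.8990 ≈ 1.017 mcg/mL.

1.0 mcg/mL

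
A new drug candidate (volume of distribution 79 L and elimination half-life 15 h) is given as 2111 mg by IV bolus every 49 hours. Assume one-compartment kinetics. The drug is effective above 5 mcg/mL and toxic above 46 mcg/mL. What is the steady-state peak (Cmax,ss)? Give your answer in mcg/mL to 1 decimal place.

k = ln2/t½ = ln2/15 ≈ 0.046210 h⁻¹; fraction remaining f = e^(−kτ) = e^(−0.046210×49) ≈ 0.1039.
At steady state, accumulation factor R = 1/(1 − e^(−kτ)) ≈ 1.1159.
Each bolus raises the concentration by D/Vd = 2111/79 ≈ 26.722 mcg/mL.
Cmax,ss = C₀/(1 − f) ≈ 26.722/0.8961 ≈ 29.820 mcg/mL.
Peak 29.8 mcg/mL vs MTC 46 mcg/mL: below toxic threshold.

29.8 mcg/mL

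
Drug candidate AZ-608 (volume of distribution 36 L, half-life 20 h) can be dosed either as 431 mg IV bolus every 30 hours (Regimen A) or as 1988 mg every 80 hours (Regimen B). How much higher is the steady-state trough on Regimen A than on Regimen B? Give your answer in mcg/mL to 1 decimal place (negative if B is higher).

2.9 mcg/mL

Regimen A: f = (1/2)^(30/20) ≈ 0.3536; Cmin,ss = (431/36)·f/(1−f) ≈ 6.549 mcg/mL.
Regimen B: f = (1/2)^(80/20) ≈ 0.0625; Cmin,ss = (1988/36)·f/(1−f) ≈ 3.681 mcg/mL.
Difference ≈ 6.549 − 3.681 ≈ 2.868 mcg/mL.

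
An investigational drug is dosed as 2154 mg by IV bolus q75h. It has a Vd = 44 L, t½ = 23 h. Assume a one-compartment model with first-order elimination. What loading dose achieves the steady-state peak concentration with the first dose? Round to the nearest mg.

f = (1/2)^(75/23) ≈ 0.104323; accumulation ratio R = 1/(1−f) ≈ 1.11647.
Loading dose to hit Cmax,ss on first dose: D_load = D_maint·R ≈ 2154 × 1.11647 ≈ 2404.88 mg.

2405 mg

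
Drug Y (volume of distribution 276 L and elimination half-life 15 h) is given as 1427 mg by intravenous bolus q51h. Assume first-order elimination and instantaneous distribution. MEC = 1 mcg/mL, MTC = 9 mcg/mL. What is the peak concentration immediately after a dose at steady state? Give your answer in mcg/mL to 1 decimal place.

5.7 mcg/mL

k = ln2/t½ = ln2/15 ≈ 0.046210 h⁻¹; fraction remaining f = e^(−kτ) = e^(−0.046210×51) ≈ 0.0947.
Accumulation ratio R = 1/(1 − f) ≈ 1/0.9053 ≈ 1.1046.
Single-dose peak C₀ = D/Vd = 1427/276 ≈ 5.170 mcg/mL.
Cmax,ss = C₀/(1 − f) ≈ 5.170/0.9053 ≈ 5.711 mcg/mL.
Peak 5.7 mcg/mL vs MTC 9 mcg/mL: below toxic threshold.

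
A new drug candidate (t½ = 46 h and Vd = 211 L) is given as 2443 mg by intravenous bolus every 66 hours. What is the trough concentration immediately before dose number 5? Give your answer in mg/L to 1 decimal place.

f = (1/2)^(τ/t½) = (1/2)^(66/46) ≈ 0.3699.
C₀ = D/Vd = 2443/211 ≈ 11.578 mg/L.
Before the 5th dose, 4 doses have been given. Superposition: Cmin = C₀·(f + f² + … + f^4).
≈ 11.578 × (0.3699 + 0.1368 + 0.0506 + 0.0187) ≈ 11.578 × 0.5760 ≈ 6.669 mg/L.

6.7 mg/L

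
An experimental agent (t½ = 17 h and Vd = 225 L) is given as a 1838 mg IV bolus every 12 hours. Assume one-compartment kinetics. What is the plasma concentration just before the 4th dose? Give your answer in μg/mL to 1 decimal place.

10.0 μg/mL

f = (1/2)^(τ/t½) = (1/2)^(12/17) ≈ 0.6131.
C₀ = D/Vd = 1838/225 ≈ 8.169 μg/mL.
Before the 4th dose, 3 doses have been given. Superposition: Cmin = C₀·(f + f² + … + f^3).
≈ 8.169 × (0.6131 + 0.3759 + 0.2305) ≈ 8.169 × 1.2195 ≈ 9.962 μg/mL.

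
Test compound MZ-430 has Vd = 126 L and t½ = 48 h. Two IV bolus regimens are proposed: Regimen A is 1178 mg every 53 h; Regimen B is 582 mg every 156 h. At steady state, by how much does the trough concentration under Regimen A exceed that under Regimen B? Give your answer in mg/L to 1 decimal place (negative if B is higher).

7.6 mg/L

Regimen A: f = (1/2)^(53/48) ≈ 0.4652; Cmin,ss = (1178/126)·f/(1−f) ≈ 8.132 mg/L.
Regimen B: f = (1/2)^(156/48) ≈ 0.1051; Cmin,ss = (582/126)·f/(1−f) ≈ 0.542 mg/L.
Difference ≈ 8.132 − 0.542 ≈ 7.590 mg/L.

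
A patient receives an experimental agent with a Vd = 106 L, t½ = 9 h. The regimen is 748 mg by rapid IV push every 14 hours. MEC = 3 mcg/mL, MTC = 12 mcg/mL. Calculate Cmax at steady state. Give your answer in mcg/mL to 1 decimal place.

10.7 mcg/mL

k = ln2/t½ = ln2/9 ≈ 0.077016 h⁻¹; fraction remaining f = e^(−kτ) = e^(−0.077016×14) ≈ 0.3402.
Accumulation ratio R = 1/(1 − f) ≈ 1/0.6598 ≈ 1.5156.
Each bolus raises the concentration by D/Vd = 748/106 ≈ 7.057 mcg/mL.
Steady-state peak Cmax,ss = C₀·R ≈ 7.057 × 1.5156 ≈ 10.696 mcg/mL.
Peak 10.7 mcg/mL vs MTC 12 mcg/mL: below toxic threshold.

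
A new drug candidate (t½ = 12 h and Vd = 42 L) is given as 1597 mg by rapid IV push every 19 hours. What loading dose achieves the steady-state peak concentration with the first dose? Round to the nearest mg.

2397 mg

f = (1/2)^(19/12) ≈ 0.333710; accumulation ratio R = 1/(1−f) ≈ 1.50085.
Loading dose to hit Cmax,ss on first dose: D_load = D_maint·R ≈ 1597 × 1.50085 ≈ 2396.86 mg.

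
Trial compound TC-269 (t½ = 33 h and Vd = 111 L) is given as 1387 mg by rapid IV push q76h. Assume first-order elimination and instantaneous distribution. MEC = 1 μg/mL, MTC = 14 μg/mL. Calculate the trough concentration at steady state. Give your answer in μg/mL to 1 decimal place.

3.2 μg/mL

τ/t½ = 76/33 ≈ 2.303, so fraction remaining f = (1/2)^(76/33) ≈ 0.2026.
Each bolus raises the concentration by D/Vd = 1387/111 ≈ 12.495 μg/mL.
Steady-state trough Cmin,ss = C₀·f/(1−f) ≈ 12.495 × 0.2026/0.7974 ≈ 3.175 μg/mL.
Trough 3.2 μg/mL vs MEC 1 μg/mL: adequate.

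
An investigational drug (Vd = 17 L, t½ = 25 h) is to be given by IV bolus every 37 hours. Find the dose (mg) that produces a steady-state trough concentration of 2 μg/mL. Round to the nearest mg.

τ/t½ = 37/25 ≈ 1.48, so f = (1/2)^(37/25) ≈ 0.358489.
Cmin,ss = (D/Vd)·f/(1−f), so D = Cmin,ss·Vd·(1−f)/f.
D = 2 × 17 × (1−f)/f ≈ 2 × 17 × 1.78949 ≈ 60.84 mg.

61 mg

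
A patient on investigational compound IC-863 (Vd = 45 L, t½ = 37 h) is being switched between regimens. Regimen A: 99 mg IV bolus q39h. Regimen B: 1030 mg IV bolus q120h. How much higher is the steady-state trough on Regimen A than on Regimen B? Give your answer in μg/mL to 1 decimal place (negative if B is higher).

Regimen A: f = (1/2)^(39/37) ≈ 0.4816; Cmin,ss = (99/45)·f/(1−f) ≈ 2.044 μg/mL.
Regimen B: f = (1/2)^(120/37) ≈ 0.1056; Cmin,ss = (1030/45)·f/(1−f) ≈ 2.702 μg/mL.
Difference ≈ 2.044 − 2.702 ≈ -0.658 μg/mL.

-0.7 μg/mL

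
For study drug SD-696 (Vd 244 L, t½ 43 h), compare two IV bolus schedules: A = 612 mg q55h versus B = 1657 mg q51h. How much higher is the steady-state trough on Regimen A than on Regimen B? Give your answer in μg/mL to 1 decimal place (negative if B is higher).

Regimen A: f = (1/2)^(55/43) ≈ 0.4121; Cmin,ss = (612/244)·f/(1−f) ≈ 1.758 μg/mL.
Regimen B: f = (1/2)^(51/43) ≈ 0.4395; Cmin,ss = (1657/244)·f/(1−f) ≈ 5.325 μg/mL.
Difference ≈ 1.758 − 5.325 ≈ -3.567 μg/mL.

-3.6 μg/mL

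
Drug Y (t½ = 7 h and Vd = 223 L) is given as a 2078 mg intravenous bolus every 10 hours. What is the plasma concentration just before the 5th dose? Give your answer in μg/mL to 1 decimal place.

5.4 μg/mL

f = (1/2)^(τ/t½) = (1/2)^(10/7) ≈ 0.3715.
C₀ = D/Vd = 2078/223 ≈ 9.318 μg/mL.
Before the 5th dose, 4 doses have been given. Superposition: Cmin = C₀·(f + f² + … + f^4).
≈ 9.318 × (0.3715 + 0.1380 + 0.0513 + 0.0190) ≈ 9.318 × 0.5798 ≈ 5.403 μg/mL.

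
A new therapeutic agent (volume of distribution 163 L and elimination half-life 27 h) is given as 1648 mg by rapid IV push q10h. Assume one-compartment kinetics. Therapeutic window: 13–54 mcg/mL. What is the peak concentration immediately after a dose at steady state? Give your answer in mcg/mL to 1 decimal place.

Over one 10-h interval, 10/27 ≈ 0.37037 half-lives elapse, leaving f ≈ 0.7736 of each dose.
At steady state, accumulation factor R = 1/(1 − e^(−kτ)) ≈ 4.4170.
Single-dose peak C₀ = D/Vd = 1648/163 ≈ 10.110 mcg/mL.
Steady-state peak Cmax,ss = C₀·R ≈ 10.110 × 4.4170 ≈ 44.656 mcg/mL.
Peak 44.7 mcg/mL vs MTC 54 mcg/mL: below toxic threshold.

44.7 mcg/mL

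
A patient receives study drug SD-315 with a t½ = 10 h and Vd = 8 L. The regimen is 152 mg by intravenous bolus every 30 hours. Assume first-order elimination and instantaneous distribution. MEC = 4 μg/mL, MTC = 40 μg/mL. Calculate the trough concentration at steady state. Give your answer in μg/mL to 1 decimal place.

The dosing interval is 3 half-lives, so f = 2^(−3) = 0.125.
At steady state, R = 1/(1 − 0.125) = 8/7.
Single-dose peak C₀ = D/Vd = 152/8 = 19 μg/mL.
Steady-state peak Cmax,ss = C₀·R = 19 × 8/7 ≈ 21.714 μg/mL.
Steady-state trough Cmin,ss = Cmax,ss·f ≈ 21.714 × 0.125 ≈ 2.714 μg/mL.
Trough 2.7 μg/mL vs MEC 4 μg/mL: subtherapeutic.

2.7 μg/mL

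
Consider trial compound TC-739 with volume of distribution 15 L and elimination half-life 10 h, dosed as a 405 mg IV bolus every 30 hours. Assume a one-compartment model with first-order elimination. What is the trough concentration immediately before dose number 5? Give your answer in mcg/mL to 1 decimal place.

f = (1/2)^(τ/t½) = (1/2)^(30/10) ≈ 0.1250.
C₀ = D/Vd = 405/15 ≈ 27.000 mcg/mL.
Before the 5th dose, 4 doses have been given. Superposition: Cmin = C₀·(f + f² + … + f^4).
≈ 27.000 × (0.1250 + 0.0156 + 0.0020 + 0.0002) ≈ 27.000 × 0.1428 ≈ 3.856 mcg/mL.

3.9 mcg/mL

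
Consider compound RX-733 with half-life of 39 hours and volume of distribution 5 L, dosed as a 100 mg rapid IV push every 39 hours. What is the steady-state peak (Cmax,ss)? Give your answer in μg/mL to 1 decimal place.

40.0 μg/mL

The dosing interval is 1 half-life, so f = 2^(−1) = 0.5.
Accumulation ratio R = 1/(1 − f) = 1/0.5 = 2/1.
Single-dose peak C₀ = D/Vd = 100/5 = 20 μg/mL.
Steady-state peak Cmax,ss = C₀·R = 20 × 2/1 ≈ 40.000 μg/mL.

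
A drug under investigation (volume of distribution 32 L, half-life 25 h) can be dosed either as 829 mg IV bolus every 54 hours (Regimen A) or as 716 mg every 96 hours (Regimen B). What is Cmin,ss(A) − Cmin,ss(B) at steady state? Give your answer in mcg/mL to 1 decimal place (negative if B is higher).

Regimen A: f = (1/2)^(54/25) ≈ 0.2238; Cmin,ss = (829/32)·f/(1−f) ≈ 7.469 mcg/mL.
Regimen B: f = (1/2)^(96/25) ≈ 0.0698; Cmin,ss = (716/32)·f/(1−f) ≈ 1.679 mcg/mL.
Difference ≈ 7.469 − 1.679 ≈ 5.790 mcg/mL.

5.8 mcg/mL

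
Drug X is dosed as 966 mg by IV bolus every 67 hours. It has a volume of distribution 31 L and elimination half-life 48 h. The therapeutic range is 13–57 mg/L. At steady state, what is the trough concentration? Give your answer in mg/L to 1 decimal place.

19.1 mg/L

Over one 67-h interval, 67/48 ≈ 1.3958 half-lives elapse, leaving f ≈ 0.3800 of each dose.
Each bolus raises the concentration by D/Vd = 966/31 ≈ 31.161 mg/L.
Steady-state trough Cmin,ss = C₀·f/(1−f) ≈ 31.161 × 0.3800/0.6200 ≈ 19.099 mg/L.
Trough 19.1 mg/L vs MEC 13 mg/L: adequate.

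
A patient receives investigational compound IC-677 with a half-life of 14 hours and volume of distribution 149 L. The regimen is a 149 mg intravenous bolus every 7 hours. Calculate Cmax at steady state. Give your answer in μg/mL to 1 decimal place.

3.4 μg/mL

τ/t½ = 7/14 ≈ 0.5, so fraction remaining f = (1/2)^(7/14) ≈ 0.7071.
Accumulation ratio R = 1/(1 − f) ≈ 1/0.2929 ≈ 3.4141.
Single-dose peak C₀ = D/Vd = 149/149 ≈ 1.000 μg/mL.
Steady-state peak Cmax,ss = C₀·R ≈ 1.000 × 3.4141 ≈ 3.414 μg/mL.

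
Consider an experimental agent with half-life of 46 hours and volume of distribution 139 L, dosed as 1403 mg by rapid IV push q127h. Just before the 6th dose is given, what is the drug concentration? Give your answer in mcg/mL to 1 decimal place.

1.7 mcg/mL

f = (1/2)^(τ/t½) = (1/2)^(127/46) ≈ 0.1475.
C₀ = D/Vd = 1403/139 ≈ 10.094 mcg/mL.
Before the 6th dose, 5 doses have been given. Superposition: Cmin = C₀·(f + f² + … + f^5).
≈ 10.094 × (0.1475 + 0.0218 + 0.0032 + 0.0005 + 0.0001) ≈ 10.094 × 0.1731 ≈ 1.747 mcg/mL.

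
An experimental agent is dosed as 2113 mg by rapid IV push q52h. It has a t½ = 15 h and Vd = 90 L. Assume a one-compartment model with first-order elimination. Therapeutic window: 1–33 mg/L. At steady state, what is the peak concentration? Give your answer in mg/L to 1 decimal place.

τ/t½ = 52/15 ≈ 3.4667, so fraction remaining f = (1/2)^(52/15) ≈ 0.0905.
Accumulation ratio R = 1/(1 − f) ≈ 1/0.9095 ≈ 1.0995.
Each bolus raises the concentration by D/Vd = 2113/90 ≈ 23.478 mg/L.
Steady-state peak Cmax,ss = C₀·R ≈ 23.478 × 1.0995 ≈ 25.814 mg/L.
Peak 25.8 mg/L vs MTC 33 mg/L: below toxic threshold.

25.8 mg/L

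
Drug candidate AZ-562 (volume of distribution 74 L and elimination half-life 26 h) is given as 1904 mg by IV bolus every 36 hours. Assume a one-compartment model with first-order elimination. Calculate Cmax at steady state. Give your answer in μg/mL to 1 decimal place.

Over one 36-h interval, 36/26 ≈ 1.3846 half-lives elapse, leaving f ≈ 0.3830 of each dose.
Accumulation ratio R = 1/(1 − f) ≈ 1/0.6170 ≈ 1.6207.
Single-dose peak C₀ = D/Vd = 1904/74 ≈ 25.730 μg/mL.
Cmax,ss = C₀/(1 − f) ≈ 25.730/0.6170 ≈ 41.702 μg/mL.

41.7 μg/mL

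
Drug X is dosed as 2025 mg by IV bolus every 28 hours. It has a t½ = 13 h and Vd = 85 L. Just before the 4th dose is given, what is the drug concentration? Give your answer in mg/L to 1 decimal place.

f = (1/2)^(τ/t½) = (1/2)^(28/13) ≈ 0.2247.
C₀ = D/Vd = 2025/85 ≈ 23.824 mg/L.
Before the 4th dose, 3 doses have been given. Superposition: Cmin = C₀·(f + f² + … + f^3).
≈ 23.824 × (0.2247 + 0.0505 + 0.0113) ≈ 23.824 × 0.2865 ≈ 6.826 mg/L.

6.8 mg/L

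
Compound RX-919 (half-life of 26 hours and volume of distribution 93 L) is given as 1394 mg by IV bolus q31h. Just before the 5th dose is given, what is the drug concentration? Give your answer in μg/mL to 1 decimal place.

11.2 μg/mL

f = (1/2)^(τ/t½) = (1/2)^(31/26) ≈ 0.4376.
C₀ = D/Vd = 1394/93 ≈ 14.989 μg/mL.
Before the 5th dose, 4 doses have been given. Superposition: Cmin = C₀·(f + f² + … + f^4).
≈ 14.989 × (0.4376 + 0.1915 + 0.0838 + 0.0367) ≈ 14.989 × 0.7496 ≈ 11.236 μg/mL.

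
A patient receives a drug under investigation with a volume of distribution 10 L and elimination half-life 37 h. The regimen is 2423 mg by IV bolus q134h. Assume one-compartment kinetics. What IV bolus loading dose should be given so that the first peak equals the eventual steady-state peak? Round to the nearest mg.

f = (1/2)^(134/37) ≈ 0.081242; accumulation ratio R = 1/(1−f) ≈ 1.08843.
Loading dose to hit Cmax,ss on first dose: D_load = D_maint·R ≈ 2423 × 1.08843 ≈ 2637.27 mg.

2637 mg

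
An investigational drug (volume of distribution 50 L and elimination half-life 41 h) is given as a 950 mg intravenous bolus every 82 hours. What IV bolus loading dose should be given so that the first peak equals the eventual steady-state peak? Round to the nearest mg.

1267 mg

f = (1/2)^(82/41) ≈ 0.250000; accumulation ratio R = 1/(1−f) ≈ 1.33333.
Loading dose to hit Cmax,ss on first dose: D_load = D_maint·R ≈ 950 × 1.33333 ≈ 1266.66 mg.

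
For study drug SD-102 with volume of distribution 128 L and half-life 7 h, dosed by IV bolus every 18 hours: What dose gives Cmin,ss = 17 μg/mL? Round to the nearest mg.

τ/t½ = 18/7 ≈ 2.5714, so f = (1/2)^(18/7) ≈ 0.168238.
Cmin,ss = (D/Vd)·f/(1−f), so D = Cmin,ss·Vd·(1−f)/f.
D = 17 × 128 × (1−f)/f ≈ 17 × 128 × 4.94396 ≈ 10758.06 mg.

10758 mg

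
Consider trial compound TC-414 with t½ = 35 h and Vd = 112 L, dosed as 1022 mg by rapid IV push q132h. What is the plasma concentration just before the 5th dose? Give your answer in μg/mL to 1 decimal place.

f = (1/2)^(τ/t½) = (1/2)^(132/35) ≈ 0.0732.
C₀ = D/Vd = 1022/112 ≈ 9.125 μg/mL.
Before the 5th dose, 4 doses have been given. Superposition: Cmin = C₀·(f + f² + … + f^4).
≈ 9.125 × (0.0732 + 0.0054 + 0.0004 + 0.0000) ≈ 9.125 × 0.0790 ≈ 0.721 μg/mL.

0.7 μg/mL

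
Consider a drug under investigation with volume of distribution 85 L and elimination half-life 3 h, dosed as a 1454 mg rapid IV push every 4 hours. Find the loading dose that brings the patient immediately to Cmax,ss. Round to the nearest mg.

f = (1/2)^(4/3) ≈ 0.396850; accumulation ratio R = 1/(1−f) ≈ 1.65796.
Loading dose to hit Cmax,ss on first dose: D_load = D_maint·R ≈ 1454 × 1.65796 ≈ 2410.67 mg.

2411 mg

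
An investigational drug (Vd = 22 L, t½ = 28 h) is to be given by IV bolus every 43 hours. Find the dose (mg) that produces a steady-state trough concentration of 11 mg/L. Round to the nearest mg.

460 mg

τ/t½ = 43/28 ≈ 1.5357, so f = (1/2)^(43/28) ≈ 0.344909.
Cmin,ss = (D/Vd)·f/(1−f), so D = Cmin,ss·Vd·(1−f)/f.
D = 11 × 22 × (1−f)/f ≈ 11 × 22 × 1.89932 ≈ 459.64 mg.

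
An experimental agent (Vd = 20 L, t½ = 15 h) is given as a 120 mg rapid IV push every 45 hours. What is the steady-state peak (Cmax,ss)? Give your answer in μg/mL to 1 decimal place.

6.9 μg/mL

τ = 45 h = 3 half-lives, so f = (1/2)^3 = 0.125.
At steady state, R = 1/(1 − 0.125) = 8/7.
Single-dose peak C₀ = D/Vd = 120/20 = 6 μg/mL.
Steady-state peak Cmax,ss = C₀·R = 6 × 8/7 ≈ 6.857 μg/mL.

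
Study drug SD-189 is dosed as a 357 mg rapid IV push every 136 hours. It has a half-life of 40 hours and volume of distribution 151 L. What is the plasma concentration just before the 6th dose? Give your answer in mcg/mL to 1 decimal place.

0.2 mcg/mL

f = (1/2)^(τ/t½) = (1/2)^(136/40) ≈ 0.0947.
C₀ = D/Vd = 357/151 ≈ 2.364 mcg/mL.
Before the 6th dose, 5 doses have been given. Superposition: Cmin = C₀·(f + f² + … + f^5).
≈ 2.364 × (0.0947 + 0.0090 + 0.0008 + 0.0001 + 0.0000) ≈ 2.364 × 0.1046 ≈ 0.247 mcg/mL.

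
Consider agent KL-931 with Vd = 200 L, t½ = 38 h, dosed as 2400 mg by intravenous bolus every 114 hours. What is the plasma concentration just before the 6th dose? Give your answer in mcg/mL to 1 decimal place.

f = (1/2)^(τ/t½) = (1/2)^(114/38) ≈ 0.1250.
C₀ = D/Vd = 2400/200 ≈ 12.000 mcg/mL.
Before the 6th dose, 5 doses have been given. Superposition: Cmin = C₀·(f + f² + … + f^5).
≈ 12.000 × (0.1250 + 0.0156 + 0.0020 + 0.0002 + 0.0000) ≈ 12.000 × 0.1428 ≈ 1.714 mcg/mL.

1.7 mcg/mL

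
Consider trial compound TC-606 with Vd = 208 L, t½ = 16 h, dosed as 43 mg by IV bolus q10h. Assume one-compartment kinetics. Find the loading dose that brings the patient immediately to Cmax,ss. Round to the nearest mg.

f = (1/2)^(10/16) ≈ 0.648420; accumulation ratio R = 1/(1−f) ≈ 2.84430.
Loading dose to hit Cmax,ss on first dose: D_load = D_maint·R ≈ 43 × 2.84430 ≈ 122.30 mg.

122 mg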